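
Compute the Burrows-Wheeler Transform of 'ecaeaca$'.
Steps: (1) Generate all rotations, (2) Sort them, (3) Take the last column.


Rotations (sorted):
  0: $ecaeaca -> last char: a
  1: a$ecaeac -> last char: c
  2: aca$ecae -> last char: e
  3: aeaca$ec -> last char: c
  4: ca$ecaea -> last char: a
  5: caeaca$e -> last char: e
  6: eaca$eca -> last char: a
  7: ecaeaca$ -> last char: $


BWT = acecaea$


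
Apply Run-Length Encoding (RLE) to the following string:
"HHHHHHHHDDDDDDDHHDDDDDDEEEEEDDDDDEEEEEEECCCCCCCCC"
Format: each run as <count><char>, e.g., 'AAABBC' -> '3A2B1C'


Scanning runs left to right:
  i=0: run of 'H' x 8 -> '8H'
  i=8: run of 'D' x 7 -> '7D'
  i=15: run of 'H' x 2 -> '2H'
  i=17: run of 'D' x 6 -> '6D'
  i=23: run of 'E' x 5 -> '5E'
  i=28: run of 'D' x 5 -> '5D'
  i=33: run of 'E' x 7 -> '7E'
  i=40: run of 'C' x 9 -> '9C'

RLE = 8H7D2H6D5E5D7E9C


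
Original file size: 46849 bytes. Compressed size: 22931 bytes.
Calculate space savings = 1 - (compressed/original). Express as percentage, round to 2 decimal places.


ratio = compressed/original = 22931/46849 = 0.489466
savings = 1 - ratio = 1 - 0.489466 = 0.510534
as a percentage: 0.510534 * 100 = 51.05%

Space savings = 1 - 22931/46849 = 51.05%


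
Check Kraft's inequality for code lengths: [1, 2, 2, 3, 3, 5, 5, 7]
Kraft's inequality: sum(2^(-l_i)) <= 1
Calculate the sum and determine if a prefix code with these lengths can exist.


Sum = 2^(-1) + 2^(-2) + 2^(-2) + 2^(-3) + 2^(-3) + 2^(-5) + 2^(-5) + 2^(-7)
    = 0.5 + 0.25 + 0.25 + 0.125 + 0.125 + 0.03125 + 0.03125 + 0.0078125
    = 169/128 = 1.3203125
Since 1.3203125 > 1, Kraft's inequality is NOT satisfied.
A prefix code with these lengths CANNOT exist.

Kraft sum = 1.3203125. Not satisfied.


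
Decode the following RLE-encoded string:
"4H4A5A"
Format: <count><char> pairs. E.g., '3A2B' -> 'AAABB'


Expanding each <count><char> pair:
  4H -> 'HHHH'
  4A -> 'AAAA'
  5A -> 'AAAAA'

Decoded = HHHHAAAAAAAAA


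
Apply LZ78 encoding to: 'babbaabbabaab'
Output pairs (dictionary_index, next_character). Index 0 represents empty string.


LZ78 encoding steps:
Dictionary: {0: ''}
Step 1: w='' (idx 0), next='b' -> output (0, 'b'), add 'b' as idx 1
Step 2: w='' (idx 0), next='a' -> output (0, 'a'), add 'a' as idx 2
Step 3: w='b' (idx 1), next='b' -> output (1, 'b'), add 'bb' as idx 3
Step 4: w='a' (idx 2), next='a' -> output (2, 'a'), add 'aa' as idx 4
Step 5: w='bb' (idx 3), next='a' -> output (3, 'a'), add 'bba' as idx 5
Step 6: w='b' (idx 1), next='a' -> output (1, 'a'), add 'ba' as idx 6
Step 7: w='a' (idx 2), next='b' -> output (2, 'b'), add 'ab' as idx 7


Encoded: [(0, 'b'), (0, 'a'), (1, 'b'), (2, 'a'), (3, 'a'), (1, 'a'), (2, 'b')]


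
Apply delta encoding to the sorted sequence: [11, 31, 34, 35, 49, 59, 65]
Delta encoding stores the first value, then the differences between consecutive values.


First value: 11
Deltas:
  31 - 11 = 20
  34 - 31 = 3
  35 - 34 = 1
  49 - 35 = 14
  59 - 49 = 10
  65 - 59 = 6


Delta encoded: [11, 20, 3, 1, 14, 10, 6]


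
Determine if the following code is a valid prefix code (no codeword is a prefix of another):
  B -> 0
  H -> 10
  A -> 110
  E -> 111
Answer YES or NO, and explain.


Checking each pair (does one codeword prefix another?):
  B='0' vs H='10': no prefix
  B='0' vs A='110': no prefix
  B='0' vs E='111': no prefix
  H='10' vs B='0': no prefix
  H='10' vs A='110': no prefix
  H='10' vs E='111': no prefix
  A='110' vs B='0': no prefix
  A='110' vs H='10': no prefix
  A='110' vs E='111': no prefix
  E='111' vs B='0': no prefix
  E='111' vs H='10': no prefix
  E='111' vs A='110': no prefix
No violation found over all pairs.

YES -- this is a valid prefix code. No codeword is a prefix of any other codeword.


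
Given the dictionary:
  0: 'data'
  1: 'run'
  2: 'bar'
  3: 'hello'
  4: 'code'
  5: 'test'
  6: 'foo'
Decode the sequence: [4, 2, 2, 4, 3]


Look up each index in the dictionary:
  4 -> 'code'
  2 -> 'bar'
  2 -> 'bar'
  4 -> 'code'
  3 -> 'hello'

Decoded: "code bar bar code hello"


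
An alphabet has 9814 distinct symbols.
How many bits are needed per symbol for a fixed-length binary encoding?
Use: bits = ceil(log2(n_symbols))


log2(9814) = 13.2606
Bracket: 2^13 = 8192 < 9814 <= 2^14 = 16384
So ceil(log2(9814)) = 14

bits = ceil(log2(9814)) = ceil(13.2606) = 14 bits


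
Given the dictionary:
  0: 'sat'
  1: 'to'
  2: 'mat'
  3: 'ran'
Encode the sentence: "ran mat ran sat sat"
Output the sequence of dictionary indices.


Look up each word in the dictionary:
  'ran' -> 3
  'mat' -> 2
  'ran' -> 3
  'sat' -> 0
  'sat' -> 0

Encoded: [3, 2, 3, 0, 0]


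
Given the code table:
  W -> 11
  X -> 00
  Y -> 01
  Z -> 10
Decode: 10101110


Decoding:
10 -> Z
10 -> Z
11 -> W
10 -> Z


Result: ZZWZ


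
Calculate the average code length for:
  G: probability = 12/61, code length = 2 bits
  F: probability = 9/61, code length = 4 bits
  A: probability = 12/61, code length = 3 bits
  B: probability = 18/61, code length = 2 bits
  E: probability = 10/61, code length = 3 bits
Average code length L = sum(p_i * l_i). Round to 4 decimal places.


Weighted contributions p_i * l_i:
  G: (12/61) * 2 = 24/61
  F: (9/61) * 4 = 36/61
  A: (12/61) * 3 = 36/61
  B: (18/61) * 2 = 36/61
  E: (10/61) * 3 = 30/61
Sum = (24 + 36 + 36 + 36 + 30)/61 = 162/61

L = 162/61 = 2.6557 bits/symbol


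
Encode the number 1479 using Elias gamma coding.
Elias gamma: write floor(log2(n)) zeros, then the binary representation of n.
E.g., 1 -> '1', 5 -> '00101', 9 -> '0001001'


num_bits = floor(log2(1479)) + 1 = 11
leading_zeros = num_bits - 1 = 10
binary(1479) = 10111000111

Elias gamma(1479) = '0000000000' + '10111000111' = 000000000010111000111 (21 bits)


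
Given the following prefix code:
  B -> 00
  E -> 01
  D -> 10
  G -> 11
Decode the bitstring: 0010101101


Decoding step by step:
Bits 00 -> B
Bits 10 -> D
Bits 10 -> D
Bits 11 -> G
Bits 01 -> E


Decoded message: BDDGE


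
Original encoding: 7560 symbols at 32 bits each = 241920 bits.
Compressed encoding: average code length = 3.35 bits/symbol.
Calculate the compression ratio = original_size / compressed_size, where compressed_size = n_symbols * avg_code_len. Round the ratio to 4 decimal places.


original_size = n_symbols * orig_bits = 7560 * 32 = 241920 bits
compressed_size = n_symbols * avg_code_len = 7560 * 3.35 = 25326.0 bits
ratio = original_size / compressed_size = 241920 / 25326.0 = 9.5522

Compression ratio = 9.5522


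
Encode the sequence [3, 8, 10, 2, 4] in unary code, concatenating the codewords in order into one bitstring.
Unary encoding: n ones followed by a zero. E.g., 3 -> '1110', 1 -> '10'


Encode each number as n ones followed by a terminating 0:
  3 -> 1110 (4 bits)
  8 -> 111111110 (9 bits)
  10 -> 11111111110 (11 bits)
  2 -> 110 (3 bits)
  4 -> 11110 (5 bits)
Total length = 4 + 9 + 11 + 3 + 5 = 32 bits.

Unary([3, 8, 10, 2, 4]) = 11101111111101111111111011011110 (32 bits)


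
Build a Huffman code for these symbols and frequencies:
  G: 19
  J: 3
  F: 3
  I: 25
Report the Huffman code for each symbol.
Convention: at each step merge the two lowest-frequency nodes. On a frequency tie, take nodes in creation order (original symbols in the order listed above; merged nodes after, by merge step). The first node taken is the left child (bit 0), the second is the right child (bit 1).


Huffman tree construction:
Step 1: Merge J(3) + F(3) = 6
Step 2: Merge (J+F)(6) + G(19) = 25
Step 3: Merge I(25) + ((J+F)+G)(25) = 50
Read each symbol's code off the tree from the root (left child = 0, right child = 1).

Codes:
  G: 11 (length 2)
  J: 100 (length 3)
  F: 101 (length 3)
  I: 0 (length 1)
Average code length: 81/50 = 1.6200 bits/symbol


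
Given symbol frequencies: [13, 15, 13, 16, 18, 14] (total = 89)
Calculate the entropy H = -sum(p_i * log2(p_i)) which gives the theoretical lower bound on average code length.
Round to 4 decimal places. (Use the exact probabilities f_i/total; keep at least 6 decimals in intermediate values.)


Per-symbol terms -p_i * log2(p_i) with p_i = f_i/89:
  p = 13/89 = 0.146067: log2(p) = -2.775294, -p*log2(p) = 0.405380
  p = 15/89 = 0.168539: log2(p) = -2.568843, -p*log2(p) = 0.432951
  p = 13/89 = 0.146067: log2(p) = -2.775294, -p*log2(p) = 0.405380
  p = 16/89 = 0.179775: log2(p) = -2.475733, -p*log2(p) = 0.445076
  p = 18/89 = 0.202247: log2(p) = -2.305808, -p*log2(p) = 0.466343
  p = 14/89 = 0.157303: log2(p) = -2.668379, -p*log2(p) = 0.419745
H = 0.405380 + 0.432951 + 0.405380 + 0.445076 + 0.466343 + 0.419745 = 2.574875

H = 2.5749 bits/symbol


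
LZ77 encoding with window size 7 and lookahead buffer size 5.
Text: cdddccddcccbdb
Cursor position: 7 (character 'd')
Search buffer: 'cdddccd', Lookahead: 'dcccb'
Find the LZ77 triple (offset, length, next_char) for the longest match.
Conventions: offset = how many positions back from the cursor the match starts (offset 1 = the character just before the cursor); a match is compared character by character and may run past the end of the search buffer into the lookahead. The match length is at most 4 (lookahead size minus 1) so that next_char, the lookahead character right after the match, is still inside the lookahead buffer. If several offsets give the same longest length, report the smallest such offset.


Try each offset into the search buffer:
  offset=1 (pos 6, char 'd'): match length 1
  offset=2 (pos 5, char 'c'): match length 0
  offset=3 (pos 4, char 'c'): match length 0
  offset=4 (pos 3, char 'd'): match length 3
  offset=5 (pos 2, char 'd'): match length 1
  offset=6 (pos 1, char 'd'): match length 1
  offset=7 (pos 0, char 'c'): match length 0
Longest match has length 3 at offset 4.
next_char = character at position 7 + 3 = 10 -> 'c'

Best match: offset=4, length=3 (matching 'dcc' starting at position 3)
LZ77 triple: (4, 3, 'c')


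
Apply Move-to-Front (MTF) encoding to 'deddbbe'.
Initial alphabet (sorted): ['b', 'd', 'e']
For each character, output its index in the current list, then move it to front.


MTF encoding:
'd': index 1 in ['b', 'd', 'e'] -> ['d', 'b', 'e']
'e': index 2 in ['d', 'b', 'e'] -> ['e', 'd', 'b']
'd': index 1 in ['e', 'd', 'b'] -> ['d', 'e', 'b']
'd': index 0 in ['d', 'e', 'b'] -> ['d', 'e', 'b']
'b': index 2 in ['d', 'e', 'b'] -> ['b', 'd', 'e']
'b': index 0 in ['b', 'd', 'e'] -> ['b', 'd', 'e']
'e': index 2 in ['b', 'd', 'e'] -> ['e', 'b', 'd']


Output: [1, 2, 1, 0, 2, 0, 2]


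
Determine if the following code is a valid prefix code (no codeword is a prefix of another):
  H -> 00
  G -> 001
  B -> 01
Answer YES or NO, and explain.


Checking each pair (does one codeword prefix another?):
  H='00' vs G='001': prefix -- VIOLATION

NO -- this is NOT a valid prefix code. H (00) is a prefix of G (001).


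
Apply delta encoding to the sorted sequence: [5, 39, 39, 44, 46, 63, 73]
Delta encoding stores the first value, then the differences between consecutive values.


First value: 5
Deltas:
  39 - 5 = 34
  39 - 39 = 0
  44 - 39 = 5
  46 - 44 = 2
  63 - 46 = 17
  73 - 63 = 10


Delta encoded: [5, 34, 0, 5, 2, 17, 10]


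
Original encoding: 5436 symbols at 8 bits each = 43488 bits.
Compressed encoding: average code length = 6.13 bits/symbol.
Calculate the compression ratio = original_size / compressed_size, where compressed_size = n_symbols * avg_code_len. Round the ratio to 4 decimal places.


original_size = n_symbols * orig_bits = 5436 * 8 = 43488 bits
compressed_size = n_symbols * avg_code_len = 5436 * 6.13 = 33322.68 bits
ratio = original_size / compressed_size = 43488 / 33322.68 = 1.3051

Compression ratio = 1.3051


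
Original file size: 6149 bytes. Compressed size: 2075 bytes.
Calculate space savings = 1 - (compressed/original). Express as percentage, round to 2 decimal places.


ratio = compressed/original = 2075/6149 = 0.337453
savings = 1 - ratio = 1 - 0.337453 = 0.662547
as a percentage: 0.662547 * 100 = 66.25%

Space savings = 1 - 2075/6149 = 66.25%


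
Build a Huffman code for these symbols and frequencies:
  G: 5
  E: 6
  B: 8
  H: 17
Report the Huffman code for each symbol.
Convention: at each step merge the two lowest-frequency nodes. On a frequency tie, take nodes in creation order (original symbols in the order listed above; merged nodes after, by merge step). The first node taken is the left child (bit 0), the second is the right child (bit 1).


Huffman tree construction:
Step 1: Merge G(5) + E(6) = 11
Step 2: Merge B(8) + (G+E)(11) = 19
Step 3: Merge H(17) + (B+(G+E))(19) = 36
Read each symbol's code off the tree from the root (left child = 0, right child = 1).

Codes:
  G: 110 (length 3)
  E: 111 (length 3)
  B: 10 (length 2)
  H: 0 (length 1)
Average code length: 66/36 = 1.8333 bits/symbol


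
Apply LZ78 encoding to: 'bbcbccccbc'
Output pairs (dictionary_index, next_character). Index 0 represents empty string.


LZ78 encoding steps:
Dictionary: {0: ''}
Step 1: w='' (idx 0), next='b' -> output (0, 'b'), add 'b' as idx 1
Step 2: w='b' (idx 1), next='c' -> output (1, 'c'), add 'bc' as idx 2
Step 3: w='bc' (idx 2), next='c' -> output (2, 'c'), add 'bcc' as idx 3
Step 4: w='' (idx 0), next='c' -> output (0, 'c'), add 'c' as idx 4
Step 5: w='c' (idx 4), next='b' -> output (4, 'b'), add 'cb' as idx 5
Step 6: w='c' (idx 4), end of input -> output (4, '')


Encoded: [(0, 'b'), (1, 'c'), (2, 'c'), (0, 'c'), (4, 'b'), (4, '')]


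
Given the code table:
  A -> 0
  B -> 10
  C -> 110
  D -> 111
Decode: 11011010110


Decoding:
110 -> C
110 -> C
10 -> B
110 -> C


Result: CCBC


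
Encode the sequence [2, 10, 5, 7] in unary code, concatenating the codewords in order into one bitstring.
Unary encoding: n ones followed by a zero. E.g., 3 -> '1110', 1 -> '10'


Encode each number as n ones followed by a terminating 0:
  2 -> 110 (3 bits)
  10 -> 11111111110 (11 bits)
  5 -> 111110 (6 bits)
  7 -> 11111110 (8 bits)
Total length = 3 + 11 + 6 + 8 = 28 bits.

Unary([2, 10, 5, 7]) = 1101111111111011111011111110 (28 bits)


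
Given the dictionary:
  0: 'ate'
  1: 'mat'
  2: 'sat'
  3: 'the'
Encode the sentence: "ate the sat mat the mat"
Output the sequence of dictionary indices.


Look up each word in the dictionary:
  'ate' -> 0
  'the' -> 3
  'sat' -> 2
  'mat' -> 1
  'the' -> 3
  'mat' -> 1

Encoded: [0, 3, 2, 1, 3, 1]


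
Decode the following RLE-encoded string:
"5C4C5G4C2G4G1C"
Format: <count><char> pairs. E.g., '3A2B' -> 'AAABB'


Expanding each <count><char> pair:
  5C -> 'CCCCC'
  4C -> 'CCCC'
  5G -> 'GGGGG'
  4C -> 'CCCC'
  2G -> 'GG'
  4G -> 'GGGG'
  1C -> 'C'

Decoded = CCCCCCCCCGGGGGCCCCGGGGGGC


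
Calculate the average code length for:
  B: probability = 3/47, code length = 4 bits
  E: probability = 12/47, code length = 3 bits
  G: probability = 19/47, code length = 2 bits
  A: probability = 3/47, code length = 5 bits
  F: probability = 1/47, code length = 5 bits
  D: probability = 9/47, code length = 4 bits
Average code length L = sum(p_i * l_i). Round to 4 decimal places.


Weighted contributions p_i * l_i:
  B: (3/47) * 4 = 12/47
  E: (12/47) * 3 = 36/47
  G: (19/47) * 2 = 38/47
  A: (3/47) * 5 = 15/47
  F: (1/47) * 5 = 5/47
  D: (9/47) * 4 = 36/47
Sum = (12 + 36 + 38 + 15 + 5 + 36)/47 = 142/47

L = 142/47 = 3.0213 bits/symbol


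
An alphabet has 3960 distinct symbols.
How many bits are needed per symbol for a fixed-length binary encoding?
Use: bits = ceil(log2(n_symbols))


log2(3960) = 11.9513
Bracket: 2^11 = 2048 < 3960 <= 2^12 = 4096
So ceil(log2(3960)) = 12

bits = ceil(log2(3960)) = ceil(11.9513) = 12 bits


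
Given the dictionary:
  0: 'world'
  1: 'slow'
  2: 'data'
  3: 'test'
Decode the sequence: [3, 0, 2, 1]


Look up each index in the dictionary:
  3 -> 'test'
  0 -> 'world'
  2 -> 'data'
  1 -> 'slow'

Decoded: "test world data slow"


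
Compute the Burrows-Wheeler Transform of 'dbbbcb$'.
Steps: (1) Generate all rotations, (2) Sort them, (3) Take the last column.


Rotations (sorted):
  0: $dbbbcb -> last char: b
  1: b$dbbbc -> last char: c
  2: bbbcb$d -> last char: d
  3: bbcb$db -> last char: b
  4: bcb$dbb -> last char: b
  5: cb$dbbb -> last char: b
  6: dbbbcb$ -> last char: $


BWT = bcdbbb$


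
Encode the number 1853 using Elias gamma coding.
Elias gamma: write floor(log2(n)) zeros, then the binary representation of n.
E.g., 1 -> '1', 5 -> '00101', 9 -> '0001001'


num_bits = floor(log2(1853)) + 1 = 11
leading_zeros = num_bits - 1 = 10
binary(1853) = 11100111101

Elias gamma(1853) = '0000000000' + '11100111101' = 000000000011100111101 (21 bits)


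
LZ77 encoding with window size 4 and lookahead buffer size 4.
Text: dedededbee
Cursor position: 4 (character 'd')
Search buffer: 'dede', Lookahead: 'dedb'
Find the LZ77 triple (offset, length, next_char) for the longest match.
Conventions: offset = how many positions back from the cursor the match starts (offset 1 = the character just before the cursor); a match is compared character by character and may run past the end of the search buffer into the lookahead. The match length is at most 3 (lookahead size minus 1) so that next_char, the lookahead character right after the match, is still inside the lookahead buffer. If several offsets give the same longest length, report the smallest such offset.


Try each offset into the search buffer:
  offset=1 (pos 3, char 'e'): match length 0
  offset=2 (pos 2, char 'd'): match length 3
  offset=3 (pos 1, char 'e'): match length 0
  offset=4 (pos 0, char 'd'): match length 3
Longest match has length 3, found at offsets 2, 4; take the smallest, offset 2.
next_char = character at position 4 + 3 = 7 -> 'b'

Best match: offset=2, length=3 (matching 'ded' starting at position 2)
LZ77 triple: (2, 3, 'b')


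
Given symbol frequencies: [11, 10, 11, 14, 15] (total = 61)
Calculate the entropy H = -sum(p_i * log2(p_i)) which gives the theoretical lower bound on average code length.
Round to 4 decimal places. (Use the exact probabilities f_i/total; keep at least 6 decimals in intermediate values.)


Per-symbol terms -p_i * log2(p_i) with p_i = f_i/61:
  p = 11/61 = 0.180328: log2(p) = -2.471306, -p*log2(p) = 0.445645
  p = 10/61 = 0.163934: log2(p) = -2.608809, -p*log2(p) = 0.427674
  p = 11/61 = 0.180328: log2(p) = -2.471306, -p*log2(p) = 0.445645
  p = 14/61 = 0.229508: log2(p) = -2.123382, -p*log2(p) = 0.487334
  p = 15/61 = 0.245902: log2(p) = -2.023847, -p*log2(p) = 0.497667
H = 0.445645 + 0.427674 + 0.445645 + 0.487334 + 0.497667 = 2.303965

H = 2.304 bits/symbol


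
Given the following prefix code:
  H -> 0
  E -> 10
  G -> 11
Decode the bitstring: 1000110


Decoding step by step:
Bits 10 -> E
Bits 0 -> H
Bits 0 -> H
Bits 11 -> G
Bits 0 -> H


Decoded message: EHHGH


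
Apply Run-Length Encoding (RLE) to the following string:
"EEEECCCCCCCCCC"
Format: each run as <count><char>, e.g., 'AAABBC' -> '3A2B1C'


Scanning runs left to right:
  i=0: run of 'E' x 4 -> '4E'
  i=4: run of 'C' x 10 -> '10C'

RLE = 4E10C


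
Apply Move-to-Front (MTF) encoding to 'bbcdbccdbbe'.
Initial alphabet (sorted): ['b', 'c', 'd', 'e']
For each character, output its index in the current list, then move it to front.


MTF encoding:
'b': index 0 in ['b', 'c', 'd', 'e'] -> ['b', 'c', 'd', 'e']
'b': index 0 in ['b', 'c', 'd', 'e'] -> ['b', 'c', 'd', 'e']
'c': index 1 in ['b', 'c', 'd', 'e'] -> ['c', 'b', 'd', 'e']
'd': index 2 in ['c', 'b', 'd', 'e'] -> ['d', 'c', 'b', 'e']
'b': index 2 in ['d', 'c', 'b', 'e'] -> ['b', 'd', 'c', 'e']
'c': index 2 in ['b', 'd', 'c', 'e'] -> ['c', 'b', 'd', 'e']
'c': index 0 in ['c', 'b', 'd', 'e'] -> ['c', 'b', 'd', 'e']
'd': index 2 in ['c', 'b', 'd', 'e'] -> ['d', 'c', 'b', 'e']
'b': index 2 in ['d', 'c', 'b', 'e'] -> ['b', 'd', 'c', 'e']
'b': index 0 in ['b', 'd', 'c', 'e'] -> ['b', 'd', 'c', 'e']
'e': index 3 in ['b', 'd', 'c', 'e'] -> ['e', 'b', 'd', 'c']


Output: [0, 0, 1, 2, 2, 2, 0, 2, 2, 0, 3]


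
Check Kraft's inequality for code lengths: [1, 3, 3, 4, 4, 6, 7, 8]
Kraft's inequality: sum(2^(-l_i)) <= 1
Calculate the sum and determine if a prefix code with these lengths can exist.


Sum = 2^(-1) + 2^(-3) + 2^(-3) + 2^(-4) + 2^(-4) + 2^(-6) + 2^(-7) + 2^(-8)
    = 0.5 + 0.125 + 0.125 + 0.0625 + 0.0625 + 0.015625 + 0.0078125 + 0.00390625
    = 231/256 = 0.90234375
Since 0.90234375 <= 1, Kraft's inequality IS satisfied.
A prefix code with these lengths CAN exist.

Kraft sum = 0.90234375. Satisfied.


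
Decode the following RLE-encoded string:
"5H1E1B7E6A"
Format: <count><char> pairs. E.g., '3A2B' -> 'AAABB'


Expanding each <count><char> pair:
  5H -> 'HHHHH'
  1E -> 'E'
  1B -> 'B'
  7E -> 'EEEEEEE'
  6A -> 'AAAAAA'

Decoded = HHHHHEBEEEEEEEAAAAAA


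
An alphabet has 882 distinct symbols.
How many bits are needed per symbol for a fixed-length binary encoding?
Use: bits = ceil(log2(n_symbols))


log2(882) = 9.7846
Bracket: 2^9 = 512 < 882 <= 2^10 = 1024
So ceil(log2(882)) = 10

bits = ceil(log2(882)) = ceil(9.7846) = 10 bits


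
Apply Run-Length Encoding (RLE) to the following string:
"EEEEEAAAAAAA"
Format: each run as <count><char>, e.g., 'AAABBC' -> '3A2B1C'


Scanning runs left to right:
  i=0: run of 'E' x 5 -> '5E'
  i=5: run of 'A' x 7 -> '7A'

RLE = 5E7A


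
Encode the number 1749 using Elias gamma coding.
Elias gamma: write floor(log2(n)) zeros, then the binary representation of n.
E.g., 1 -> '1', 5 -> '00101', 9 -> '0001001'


num_bits = floor(log2(1749)) + 1 = 11
leading_zeros = num_bits - 1 = 10
binary(1749) = 11011010101

Elias gamma(1749) = '0000000000' + '11011010101' = 000000000011011010101 (21 bits)


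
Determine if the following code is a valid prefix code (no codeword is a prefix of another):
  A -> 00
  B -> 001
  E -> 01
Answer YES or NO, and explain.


Checking each pair (does one codeword prefix another?):
  A='00' vs B='001': prefix -- VIOLATION

NO -- this is NOT a valid prefix code. A (00) is a prefix of B (001).


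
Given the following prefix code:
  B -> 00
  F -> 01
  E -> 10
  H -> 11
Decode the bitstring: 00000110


Decoding step by step:
Bits 00 -> B
Bits 00 -> B
Bits 01 -> F
Bits 10 -> E


Decoded message: BBFE


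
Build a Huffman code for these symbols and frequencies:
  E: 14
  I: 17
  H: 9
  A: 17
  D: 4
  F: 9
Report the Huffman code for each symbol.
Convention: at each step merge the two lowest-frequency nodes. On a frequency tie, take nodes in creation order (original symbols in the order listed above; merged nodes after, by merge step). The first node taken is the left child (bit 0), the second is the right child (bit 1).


Huffman tree construction:
Step 1: Merge D(4) + H(9) = 13
Step 2: Merge F(9) + (D+H)(13) = 22
Step 3: Merge E(14) + I(17) = 31
Step 4: Merge A(17) + (F+(D+H))(22) = 39
Step 5: Merge (E+I)(31) + (A+(F+(D+H)))(39) = 70
Read each symbol's code off the tree from the root (left child = 0, right child = 1).

Codes:
  E: 00 (length 2)
  I: 01 (length 2)
  H: 1111 (length 4)
  A: 10 (length 2)
  D: 1110 (length 4)
  F: 110 (length 3)
Average code length: 175/70 = 2.5000 bits/symbol


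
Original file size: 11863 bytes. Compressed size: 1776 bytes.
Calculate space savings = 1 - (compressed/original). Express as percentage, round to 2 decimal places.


ratio = compressed/original = 1776/11863 = 0.149709
savings = 1 - ratio = 1 - 0.149709 = 0.850291
as a percentage: 0.850291 * 100 = 85.03%

Space savings = 1 - 1776/11863 = 85.03%


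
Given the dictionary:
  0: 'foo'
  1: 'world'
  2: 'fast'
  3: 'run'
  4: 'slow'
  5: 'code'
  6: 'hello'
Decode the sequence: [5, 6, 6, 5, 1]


Look up each index in the dictionary:
  5 -> 'code'
  6 -> 'hello'
  6 -> 'hello'
  5 -> 'code'
  1 -> 'world'

Decoded: "code hello hello code world"


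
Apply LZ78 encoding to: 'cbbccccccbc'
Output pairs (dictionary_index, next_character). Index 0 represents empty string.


LZ78 encoding steps:
Dictionary: {0: ''}
Step 1: w='' (idx 0), next='c' -> output (0, 'c'), add 'c' as idx 1
Step 2: w='' (idx 0), next='b' -> output (0, 'b'), add 'b' as idx 2
Step 3: w='b' (idx 2), next='c' -> output (2, 'c'), add 'bc' as idx 3
Step 4: w='c' (idx 1), next='c' -> output (1, 'c'), add 'cc' as idx 4
Step 5: w='cc' (idx 4), next='c' -> output (4, 'c'), add 'ccc' as idx 5
Step 6: w='bc' (idx 3), end of input -> output (3, '')


Encoded: [(0, 'c'), (0, 'b'), (2, 'c'), (1, 'c'), (4, 'c'), (3, '')]


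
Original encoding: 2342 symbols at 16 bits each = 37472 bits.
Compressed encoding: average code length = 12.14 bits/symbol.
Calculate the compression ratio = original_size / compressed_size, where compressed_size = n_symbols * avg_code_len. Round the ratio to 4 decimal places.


original_size = n_symbols * orig_bits = 2342 * 16 = 37472 bits
compressed_size = n_symbols * avg_code_len = 2342 * 12.14 = 28431.88 bits
ratio = original_size / compressed_size = 37472 / 28431.88 = 1.318

Compression ratio = 1.318


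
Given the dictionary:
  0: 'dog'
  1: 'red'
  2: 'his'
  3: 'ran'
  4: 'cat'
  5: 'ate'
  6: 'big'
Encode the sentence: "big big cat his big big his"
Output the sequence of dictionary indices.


Look up each word in the dictionary:
  'big' -> 6
  'big' -> 6
  'cat' -> 4
  'his' -> 2
  'big' -> 6
  'big' -> 6
  'his' -> 2

Encoded: [6, 6, 4, 2, 6, 6, 2]


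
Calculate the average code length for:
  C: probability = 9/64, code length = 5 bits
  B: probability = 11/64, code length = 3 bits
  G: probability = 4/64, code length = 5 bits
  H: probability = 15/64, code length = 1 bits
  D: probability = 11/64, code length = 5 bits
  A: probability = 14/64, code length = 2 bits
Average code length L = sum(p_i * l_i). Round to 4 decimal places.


Weighted contributions p_i * l_i:
  C: (9/64) * 5 = 45/64
  B: (11/64) * 3 = 33/64
  G: (4/64) * 5 = 20/64
  H: (15/64) * 1 = 15/64
  D: (11/64) * 5 = 55/64
  A: (14/64) * 2 = 28/64
Sum = (45 + 33 + 20 + 15 + 55 + 28)/64 = 196/64

L = 196/64 = 3.0625 bits/symbol


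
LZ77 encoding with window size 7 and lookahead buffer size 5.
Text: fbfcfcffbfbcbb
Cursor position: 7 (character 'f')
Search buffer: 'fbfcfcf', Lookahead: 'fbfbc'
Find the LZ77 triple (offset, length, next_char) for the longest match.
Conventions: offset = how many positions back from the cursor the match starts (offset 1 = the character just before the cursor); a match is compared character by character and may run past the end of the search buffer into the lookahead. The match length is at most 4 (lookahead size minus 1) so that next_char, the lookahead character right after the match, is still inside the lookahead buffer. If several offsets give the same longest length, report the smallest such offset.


Try each offset into the search buffer:
  offset=1 (pos 6, char 'f'): match length 1
  offset=2 (pos 5, char 'c'): match length 0
  offset=3 (pos 4, char 'f'): match length 1
  offset=4 (pos 3, char 'c'): match length 0
  offset=5 (pos 2, char 'f'): match length 1
  offset=6 (pos 1, char 'b'): match length 0
  offset=7 (pos 0, char 'f'): match length 3
Longest match has length 3 at offset 7.
next_char = character at position 7 + 3 = 10 -> 'b'

Best match: offset=7, length=3 (matching 'fbf' starting at position 0)
LZ77 triple: (7, 3, 'b')


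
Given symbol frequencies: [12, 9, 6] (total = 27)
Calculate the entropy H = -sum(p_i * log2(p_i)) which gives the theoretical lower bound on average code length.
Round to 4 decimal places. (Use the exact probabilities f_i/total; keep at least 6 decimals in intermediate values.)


Per-symbol terms -p_i * log2(p_i) with p_i = f_i/27:
  p = 12/27 = 0.444444: log2(p) = -1.169925, -p*log2(p) = 0.519967
  p = 9/27 = 0.333333: log2(p) = -1.584963, -p*log2(p) = 0.528321
  p = 6/27 = 0.222222: log2(p) = -2.169925, -p*log2(p) = 0.482206
H = 0.519967 + 0.528321 + 0.482206 = 1.530494

H = 1.5305 bits/symbol


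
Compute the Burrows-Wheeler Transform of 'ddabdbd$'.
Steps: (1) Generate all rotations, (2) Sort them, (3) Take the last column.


Rotations (sorted):
  0: $ddabdbd -> last char: d
  1: abdbd$dd -> last char: d
  2: bd$ddabd -> last char: d
  3: bdbd$dda -> last char: a
  4: d$ddabdb -> last char: b
  5: dabdbd$d -> last char: d
  6: dbd$ddab -> last char: b
  7: ddabdbd$ -> last char: $


BWT = dddabdb$


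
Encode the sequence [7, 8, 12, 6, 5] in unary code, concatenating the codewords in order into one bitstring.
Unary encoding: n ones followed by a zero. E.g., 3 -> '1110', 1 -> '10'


Encode each number as n ones followed by a terminating 0:
  7 -> 11111110 (8 bits)
  8 -> 111111110 (9 bits)
  12 -> 1111111111110 (13 bits)
  6 -> 1111110 (7 bits)
  5 -> 111110 (6 bits)
Total length = 8 + 9 + 13 + 7 + 6 = 43 bits.

Unary([7, 8, 12, 6, 5]) = 1111111011111111011111111111101111110111110 (43 bits)


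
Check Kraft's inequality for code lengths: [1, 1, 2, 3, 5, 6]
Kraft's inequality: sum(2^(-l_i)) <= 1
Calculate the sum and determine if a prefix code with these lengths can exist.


Sum = 2^(-1) + 2^(-1) + 2^(-2) + 2^(-3) + 2^(-5) + 2^(-6)
    = 0.5 + 0.5 + 0.25 + 0.125 + 0.03125 + 0.015625
    = 91/64 = 1.421875
Since 1.421875 > 1, Kraft's inequality is NOT satisfied.
A prefix code with these lengths CANNOT exist.

Kraft sum = 1.421875. Not satisfied.


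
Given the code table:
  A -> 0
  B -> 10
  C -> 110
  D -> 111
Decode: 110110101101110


Decoding:
110 -> C
110 -> C
10 -> B
110 -> C
111 -> D
0 -> A


Result: CCBCDA


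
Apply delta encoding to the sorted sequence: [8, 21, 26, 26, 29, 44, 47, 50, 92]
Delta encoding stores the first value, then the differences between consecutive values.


First value: 8
Deltas:
  21 - 8 = 13
  26 - 21 = 5
  26 - 26 = 0
  29 - 26 = 3
  44 - 29 = 15
  47 - 44 = 3
  50 - 47 = 3
  92 - 50 = 42


Delta encoded: [8, 13, 5, 0, 3, 15, 3, 3, 42]


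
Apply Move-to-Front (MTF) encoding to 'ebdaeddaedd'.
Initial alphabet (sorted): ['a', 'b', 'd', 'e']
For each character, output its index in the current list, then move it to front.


MTF encoding:
'e': index 3 in ['a', 'b', 'd', 'e'] -> ['e', 'a', 'b', 'd']
'b': index 2 in ['e', 'a', 'b', 'd'] -> ['b', 'e', 'a', 'd']
'd': index 3 in ['b', 'e', 'a', 'd'] -> ['d', 'b', 'e', 'a']
'a': index 3 in ['d', 'b', 'e', 'a'] -> ['a', 'd', 'b', 'e']
'e': index 3 in ['a', 'd', 'b', 'e'] -> ['e', 'a', 'd', 'b']
'd': index 2 in ['e', 'a', 'd', 'b'] -> ['d', 'e', 'a', 'b']
'd': index 0 in ['d', 'e', 'a', 'b'] -> ['d', 'e', 'a', 'b']
'a': index 2 in ['d', 'e', 'a', 'b'] -> ['a', 'd', 'e', 'b']
'e': index 2 in ['a', 'd', 'e', 'b'] -> ['e', 'a', 'd', 'b']
'd': index 2 in ['e', 'a', 'd', 'b'] -> ['d', 'e', 'a', 'b']
'd': index 0 in ['d', 'e', 'a', 'b'] -> ['d', 'e', 'a', 'b']


Output: [3, 2, 3, 3, 3, 2, 0, 2, 2, 2, 0]


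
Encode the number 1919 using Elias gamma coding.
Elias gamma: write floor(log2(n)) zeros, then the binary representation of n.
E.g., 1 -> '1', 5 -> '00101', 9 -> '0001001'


num_bits = floor(log2(1919)) + 1 = 11
leading_zeros = num_bits - 1 = 10
binary(1919) = 11101111111

Elias gamma(1919) = '0000000000' + '11101111111' = 000000000011101111111 (21 bits)


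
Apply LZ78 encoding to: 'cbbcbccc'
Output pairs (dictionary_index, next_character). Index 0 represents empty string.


LZ78 encoding steps:
Dictionary: {0: ''}
Step 1: w='' (idx 0), next='c' -> output (0, 'c'), add 'c' as idx 1
Step 2: w='' (idx 0), next='b' -> output (0, 'b'), add 'b' as idx 2
Step 3: w='b' (idx 2), next='c' -> output (2, 'c'), add 'bc' as idx 3
Step 4: w='bc' (idx 3), next='c' -> output (3, 'c'), add 'bcc' as idx 4
Step 5: w='c' (idx 1), end of input -> output (1, '')


Encoded: [(0, 'c'), (0, 'b'), (2, 'c'), (3, 'c'), (1, '')]


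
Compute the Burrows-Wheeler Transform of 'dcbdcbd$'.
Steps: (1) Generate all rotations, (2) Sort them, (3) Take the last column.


Rotations (sorted):
  0: $dcbdcbd -> last char: d
  1: bd$dcbdc -> last char: c
  2: bdcbd$dc -> last char: c
  3: cbd$dcbd -> last char: d
  4: cbdcbd$d -> last char: d
  5: d$dcbdcb -> last char: b
  6: dcbd$dcb -> last char: b
  7: dcbdcbd$ -> last char: $


BWT = dccddbb$


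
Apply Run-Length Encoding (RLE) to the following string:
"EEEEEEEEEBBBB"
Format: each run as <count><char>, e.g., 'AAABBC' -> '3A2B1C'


Scanning runs left to right:
  i=0: run of 'E' x 9 -> '9E'
  i=9: run of 'B' x 4 -> '4B'

RLE = 9E4B


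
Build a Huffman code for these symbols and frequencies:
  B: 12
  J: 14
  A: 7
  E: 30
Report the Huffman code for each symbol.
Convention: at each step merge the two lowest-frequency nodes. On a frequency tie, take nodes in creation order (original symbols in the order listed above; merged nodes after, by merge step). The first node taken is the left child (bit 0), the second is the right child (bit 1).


Huffman tree construction:
Step 1: Merge A(7) + B(12) = 19
Step 2: Merge J(14) + (A+B)(19) = 33
Step 3: Merge E(30) + (J+(A+B))(33) = 63
Read each symbol's code off the tree from the root (left child = 0, right child = 1).

Codes:
  B: 111 (length 3)
  J: 10 (length 2)
  A: 110 (length 3)
  E: 0 (length 1)
Average code length: 115/63 = 1.8254 bits/symbol


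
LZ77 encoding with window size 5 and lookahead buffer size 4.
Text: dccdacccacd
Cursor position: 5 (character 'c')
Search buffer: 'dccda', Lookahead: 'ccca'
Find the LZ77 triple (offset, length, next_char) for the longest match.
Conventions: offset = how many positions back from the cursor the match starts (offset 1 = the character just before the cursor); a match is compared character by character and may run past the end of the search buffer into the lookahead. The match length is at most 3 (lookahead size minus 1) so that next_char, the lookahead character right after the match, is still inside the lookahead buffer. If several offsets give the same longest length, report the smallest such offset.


Try each offset into the search buffer:
  offset=1 (pos 4, char 'a'): match length 0
  offset=2 (pos 3, char 'd'): match length 0
  offset=3 (pos 2, char 'c'): match length 1
  offset=4 (pos 1, char 'c'): match length 2
  offset=5 (pos 0, char 'd'): match length 0
Longest match has length 2 at offset 4.
next_char = character at position 5 + 2 = 7 -> 'c'

Best match: offset=4, length=2 (matching 'cc' starting at position 1)
LZ77 triple: (4, 2, 'c')


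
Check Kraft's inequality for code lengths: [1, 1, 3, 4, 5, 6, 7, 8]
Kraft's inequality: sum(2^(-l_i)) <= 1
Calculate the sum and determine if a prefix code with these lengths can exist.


Sum = 2^(-1) + 2^(-1) + 2^(-3) + 2^(-4) + 2^(-5) + 2^(-6) + 2^(-7) + 2^(-8)
    = 0.5 + 0.5 + 0.125 + 0.0625 + 0.03125 + 0.015625 + 0.0078125 + 0.00390625
    = 319/256 = 1.24609375
Since 1.24609375 > 1, Kraft's inequality is NOT satisfied.
A prefix code with these lengths CANNOT exist.

Kraft sum = 1.24609375. Not satisfied.


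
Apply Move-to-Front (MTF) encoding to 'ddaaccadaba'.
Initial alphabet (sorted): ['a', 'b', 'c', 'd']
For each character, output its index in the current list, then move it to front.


MTF encoding:
'd': index 3 in ['a', 'b', 'c', 'd'] -> ['d', 'a', 'b', 'c']
'd': index 0 in ['d', 'a', 'b', 'c'] -> ['d', 'a', 'b', 'c']
'a': index 1 in ['d', 'a', 'b', 'c'] -> ['a', 'd', 'b', 'c']
'a': index 0 in ['a', 'd', 'b', 'c'] -> ['a', 'd', 'b', 'c']
'c': index 3 in ['a', 'd', 'b', 'c'] -> ['c', 'a', 'd', 'b']
'c': index 0 in ['c', 'a', 'd', 'b'] -> ['c', 'a', 'd', 'b']
'a': index 1 in ['c', 'a', 'd', 'b'] -> ['a', 'c', 'd', 'b']
'd': index 2 in ['a', 'c', 'd', 'b'] -> ['d', 'a', 'c', 'b']
'a': index 1 in ['d', 'a', 'c', 'b'] -> ['a', 'd', 'c', 'b']
'b': index 3 in ['a', 'd', 'c', 'b'] -> ['b', 'a', 'd', 'c']
'a': index 1 in ['b', 'a', 'd', 'c'] -> ['a', 'b', 'd', 'c']


Output: [3, 0, 1, 0, 3, 0, 1, 2, 1, 3, 1]


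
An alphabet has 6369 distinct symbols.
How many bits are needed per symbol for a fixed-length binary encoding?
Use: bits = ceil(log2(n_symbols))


log2(6369) = 12.6369
Bracket: 2^12 = 4096 < 6369 <= 2^13 = 8192
So ceil(log2(6369)) = 13

bits = ceil(log2(6369)) = ceil(12.6369) = 13 bits


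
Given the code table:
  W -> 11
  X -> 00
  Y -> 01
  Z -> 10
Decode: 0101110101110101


Decoding:
01 -> Y
01 -> Y
11 -> W
01 -> Y
01 -> Y
11 -> W
01 -> Y
01 -> Y


Result: YYWYYWYY


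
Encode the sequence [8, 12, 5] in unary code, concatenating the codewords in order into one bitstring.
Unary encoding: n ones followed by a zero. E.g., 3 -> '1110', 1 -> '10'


Encode each number as n ones followed by a terminating 0:
  8 -> 111111110 (9 bits)
  12 -> 1111111111110 (13 bits)
  5 -> 111110 (6 bits)
Total length = 9 + 13 + 6 = 28 bits.

Unary([8, 12, 5]) = 1111111101111111111110111110 (28 bits)


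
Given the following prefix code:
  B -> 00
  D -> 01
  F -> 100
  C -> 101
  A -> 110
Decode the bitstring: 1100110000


Decoding step by step:
Bits 110 -> A
Bits 01 -> D
Bits 100 -> F
Bits 00 -> B


Decoded message: ADFB


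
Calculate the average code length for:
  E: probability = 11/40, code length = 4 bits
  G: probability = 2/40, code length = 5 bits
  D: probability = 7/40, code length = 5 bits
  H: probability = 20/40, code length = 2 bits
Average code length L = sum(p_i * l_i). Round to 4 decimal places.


Weighted contributions p_i * l_i:
  E: (11/40) * 4 = 44/40
  G: (2/40) * 5 = 10/40
  D: (7/40) * 5 = 35/40
  H: (20/40) * 2 = 40/40
Sum = (44 + 10 + 35 + 40)/40 = 129/40

L = 129/40 = 3.2250 bits/symbol


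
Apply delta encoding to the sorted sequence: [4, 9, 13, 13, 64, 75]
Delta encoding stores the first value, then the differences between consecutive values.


First value: 4
Deltas:
  9 - 4 = 5
  13 - 9 = 4
  13 - 13 = 0
  64 - 13 = 51
  75 - 64 = 11


Delta encoded: [4, 5, 4, 0, 51, 11]


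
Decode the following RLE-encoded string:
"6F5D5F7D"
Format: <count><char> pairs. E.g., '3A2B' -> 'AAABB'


Expanding each <count><char> pair:
  6F -> 'FFFFFF'
  5D -> 'DDDDD'
  5F -> 'FFFFF'
  7D -> 'DDDDDDD'

Decoded = FFFFFFDDDDDFFFFFDDDDDDD


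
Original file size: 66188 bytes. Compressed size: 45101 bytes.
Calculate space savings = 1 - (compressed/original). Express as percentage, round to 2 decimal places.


ratio = compressed/original = 45101/66188 = 0.681408
savings = 1 - ratio = 1 - 0.681408 = 0.318592
as a percentage: 0.318592 * 100 = 31.86%

Space savings = 1 - 45101/66188 = 31.86%


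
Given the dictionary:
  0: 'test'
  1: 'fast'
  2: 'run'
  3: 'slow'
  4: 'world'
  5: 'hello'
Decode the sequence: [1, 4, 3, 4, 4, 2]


Look up each index in the dictionary:
  1 -> 'fast'
  4 -> 'world'
  3 -> 'slow'
  4 -> 'world'
  4 -> 'world'
  2 -> 'run'

Decoded: "fast world slow world world run"


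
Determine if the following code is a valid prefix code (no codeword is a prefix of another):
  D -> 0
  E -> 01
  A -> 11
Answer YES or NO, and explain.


Checking each pair (does one codeword prefix another?):
  D='0' vs E='01': prefix -- VIOLATION

NO -- this is NOT a valid prefix code. D (0) is a prefix of E (01).


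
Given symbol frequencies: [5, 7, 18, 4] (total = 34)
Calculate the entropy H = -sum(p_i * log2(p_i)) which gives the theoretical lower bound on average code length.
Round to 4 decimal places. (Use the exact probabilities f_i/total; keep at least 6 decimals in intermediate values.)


Per-symbol terms -p_i * log2(p_i) with p_i = f_i/34:
  p = 5/34 = 0.147059: log2(p) = -2.765535, -p*log2(p) = 0.406696
  p = 7/34 = 0.205882: log2(p) = -2.280108, -p*log2(p) = 0.469434
  p = 18/34 = 0.529412: log2(p) = -0.917538, -p*log2(p) = 0.485755
  p = 4/34 = 0.117647: log2(p) = -3.087463, -p*log2(p) = 0.363231
H = 0.406696 + 0.469434 + 0.485755 + 0.363231 = 1.725116

H = 1.7251 bits/symbol


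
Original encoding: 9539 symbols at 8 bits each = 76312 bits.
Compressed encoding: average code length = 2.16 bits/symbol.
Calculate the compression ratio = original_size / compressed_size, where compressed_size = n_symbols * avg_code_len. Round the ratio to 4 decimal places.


original_size = n_symbols * orig_bits = 9539 * 8 = 76312 bits
compressed_size = n_symbols * avg_code_len = 9539 * 2.16 = 20604.24 bits
ratio = original_size / compressed_size = 76312 / 20604.24 = 3.7037

Compression ratio = 3.7037


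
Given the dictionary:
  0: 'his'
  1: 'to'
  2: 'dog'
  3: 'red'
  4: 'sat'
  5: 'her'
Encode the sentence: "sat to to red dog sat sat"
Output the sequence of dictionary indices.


Look up each word in the dictionary:
  'sat' -> 4
  'to' -> 1
  'to' -> 1
  'red' -> 3
  'dog' -> 2
  'sat' -> 4
  'sat' -> 4

Encoded: [4, 1, 1, 3, 2, 4, 4]
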